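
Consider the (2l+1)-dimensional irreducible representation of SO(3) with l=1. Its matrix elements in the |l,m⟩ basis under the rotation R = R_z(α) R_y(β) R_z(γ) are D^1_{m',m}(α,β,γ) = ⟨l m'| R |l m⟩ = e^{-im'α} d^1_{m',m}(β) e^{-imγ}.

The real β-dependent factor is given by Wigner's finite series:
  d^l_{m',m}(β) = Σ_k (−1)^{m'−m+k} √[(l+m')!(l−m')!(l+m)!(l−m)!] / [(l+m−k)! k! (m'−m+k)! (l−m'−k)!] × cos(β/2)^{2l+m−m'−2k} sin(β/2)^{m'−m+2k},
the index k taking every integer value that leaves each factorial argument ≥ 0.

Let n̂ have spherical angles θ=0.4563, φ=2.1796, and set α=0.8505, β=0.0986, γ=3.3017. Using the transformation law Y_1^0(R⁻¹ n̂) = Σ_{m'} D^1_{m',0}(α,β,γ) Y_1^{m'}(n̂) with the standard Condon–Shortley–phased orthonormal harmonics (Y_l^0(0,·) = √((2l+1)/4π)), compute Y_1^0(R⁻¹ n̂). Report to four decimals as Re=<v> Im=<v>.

Need the full column D^1_{m',0} for m'=−1..1 at α=0.8505, β=0.0986, γ=3.3017.
cos(β/2)=0.998785, sin(β/2)=0.049280
d^1_{-1,0}: single k=1 term ⇒ +0.069608;  D = +0.045914+0.052318i
d^1_{0,0}: k∈[0..1] ⇒ +0.997571 -0.002429 = +0.995143;  D = +0.995143+0.000000i
d^1_{1,0}: single k=0 term ⇒ -0.069608;  D = -0.045914+0.052318i
Y_1^{m'}(θ=0.4563,φ=2.1796) and Σ D·Y over m':
  (+0.0459+0.0523i)·(-0.0871-0.1249i)  (+0.9951+0.0000i)·(+0.4386+0.0000i)  (-0.0459+0.0523i)·(+0.0871-0.1249i)
Y_1^0(R⁻¹ n̂) = +0.441555+0.000000i

Re=0.4416 Im=0.0000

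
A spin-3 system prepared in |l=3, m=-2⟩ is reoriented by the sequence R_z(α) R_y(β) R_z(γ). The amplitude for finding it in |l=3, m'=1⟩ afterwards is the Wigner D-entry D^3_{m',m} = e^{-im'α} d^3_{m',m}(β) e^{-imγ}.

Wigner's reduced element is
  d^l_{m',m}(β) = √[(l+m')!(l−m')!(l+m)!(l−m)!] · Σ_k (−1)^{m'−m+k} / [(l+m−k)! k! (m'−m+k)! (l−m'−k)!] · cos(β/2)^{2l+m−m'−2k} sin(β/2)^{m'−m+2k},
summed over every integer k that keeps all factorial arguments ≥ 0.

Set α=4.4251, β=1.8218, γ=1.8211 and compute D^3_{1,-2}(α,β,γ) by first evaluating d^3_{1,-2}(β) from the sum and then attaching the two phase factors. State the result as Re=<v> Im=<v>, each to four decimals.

Re=-0.0864 Im=0.0859

First d^3_{1,-2}(β=1.8218), then the phase factors e^{-i(1)α} and e^{-i(-2)γ}:
Half-angle: c=0.613035, s=0.790056. N=√(24·2·1·120)=75.894664
Admissible k: 0..1 (factorial args all ≥0)
  k=0: (−1)^3·75.8947/(12)·0.6130^3·0.7901^3 = -0.718553
  k=1: (−1)^4·75.8947/(24)·0.6130^1·0.7901^5 = +0.596725
d^3_{1,-2}(1.8218) = -0.718553 +0.596725 = -0.121829
Phases: e^{-i·(1)·4.4251}=-0.283353+0.959016i, e^{-i·(-2)·1.8211}=-0.877291-0.479958i ⇒ D=-0.086361+0.085930i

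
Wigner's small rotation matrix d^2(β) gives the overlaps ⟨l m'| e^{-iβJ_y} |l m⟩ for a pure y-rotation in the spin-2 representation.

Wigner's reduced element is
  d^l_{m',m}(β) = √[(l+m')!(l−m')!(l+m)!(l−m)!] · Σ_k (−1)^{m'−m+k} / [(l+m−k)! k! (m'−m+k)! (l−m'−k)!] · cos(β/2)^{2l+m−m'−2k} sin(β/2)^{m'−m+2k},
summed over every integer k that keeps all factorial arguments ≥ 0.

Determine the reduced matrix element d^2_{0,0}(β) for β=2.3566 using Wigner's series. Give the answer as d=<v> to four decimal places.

d^2_{0,0}(β=2.3566) via Wigner's sum:
With c≡cos(β/2)=0.382496 and s≡sin(β/2)=0.923957, N=[2·2·2·2]^{1/2}=4.000000
The bounds max(0,m−m')=0 and min(l+m,l−m')=2 give 3 terms
  k=0: (−1)^0·4.0000/(4)·0.3825^4·0.9240^0 = +0.021405
  k=1: (−1)^1·4.0000/(1)·0.3825^2·0.9240^2 = -0.499594
  k=2: (−1)^2·4.0000/(4)·0.3825^0·0.9240^4 = +0.728798
d^2_{0,0}(2.3566) = +0.021405 -0.499594 +0.728798 = +0.250608

d=0.2506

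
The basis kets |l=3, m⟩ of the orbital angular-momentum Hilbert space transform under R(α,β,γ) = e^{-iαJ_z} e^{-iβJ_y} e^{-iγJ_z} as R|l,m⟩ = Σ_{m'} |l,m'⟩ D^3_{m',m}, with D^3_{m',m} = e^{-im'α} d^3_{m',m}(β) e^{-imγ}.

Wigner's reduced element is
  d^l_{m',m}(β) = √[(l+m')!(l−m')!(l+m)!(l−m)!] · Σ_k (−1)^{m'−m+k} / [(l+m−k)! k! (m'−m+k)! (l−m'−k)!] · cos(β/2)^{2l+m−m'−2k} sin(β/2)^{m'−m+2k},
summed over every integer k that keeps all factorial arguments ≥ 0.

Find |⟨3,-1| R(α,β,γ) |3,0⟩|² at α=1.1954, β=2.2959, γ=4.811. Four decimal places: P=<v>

P=0.1511

First d^3_{-1,0}(β=2.2959), then the phase factors e^{-i(-1)α} and e^{-i(0)γ}:
With c≡cos(β/2)=0.410358 and s≡sin(β/2)=0.911925, N=[2·24·6·6]^{1/2}=41.569219
The bounds max(0,m−m')=1 and min(l+m,l−m')=3 give 3 terms
  k=1: (−1)^0·41.5692/(12)·0.4104^5·0.9119^1 = +0.036759
  k=2: (−1)^1·41.5692/(4)·0.4104^3·0.9119^3 = -0.544599
  k=3: (−1)^2·41.5692/(12)·0.4104^1·0.9119^5 = +0.896495
d^3_{-1,0}(2.2959) = +0.036759 -0.544599 +0.896495 = +0.388655
|D^3_{-1,0}|² = |d^3_{-1,0}(β)|² = (+0.388655)² = 0.151053 (the z-rotation phases have unit modulus)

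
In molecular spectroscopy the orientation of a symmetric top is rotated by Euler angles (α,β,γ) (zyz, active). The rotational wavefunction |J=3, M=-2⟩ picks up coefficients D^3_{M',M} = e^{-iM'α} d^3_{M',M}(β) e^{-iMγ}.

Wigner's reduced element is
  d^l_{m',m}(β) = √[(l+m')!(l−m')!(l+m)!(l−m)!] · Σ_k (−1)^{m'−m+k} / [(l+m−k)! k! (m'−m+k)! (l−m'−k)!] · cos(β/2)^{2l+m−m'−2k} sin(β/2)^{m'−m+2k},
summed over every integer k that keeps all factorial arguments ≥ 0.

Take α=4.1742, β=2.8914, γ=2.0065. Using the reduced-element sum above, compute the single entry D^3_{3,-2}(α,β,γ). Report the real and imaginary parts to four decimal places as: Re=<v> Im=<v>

Re=0.1792 Im=0.2329

Split into d^3_{3,-2}(β=2.8914) × two z-phases.
With c≡cos(β/2)=0.124770 and s≡sin(β/2)=0.992186, N=[720·1·1·120]^{1/2}=293.938769
Admissible k: 0..0 (factorial args all ≥0)
  k=0: (−1)^5·293.9388/(120)·0.1248^1·0.9922^5 = -0.293868
d^3_{3,-2}(2.8914) = -0.293868
D = (+0.999042+0.043757i)·(-0.293868)·(-0.643750-0.765236i) = +0.179156+0.232940i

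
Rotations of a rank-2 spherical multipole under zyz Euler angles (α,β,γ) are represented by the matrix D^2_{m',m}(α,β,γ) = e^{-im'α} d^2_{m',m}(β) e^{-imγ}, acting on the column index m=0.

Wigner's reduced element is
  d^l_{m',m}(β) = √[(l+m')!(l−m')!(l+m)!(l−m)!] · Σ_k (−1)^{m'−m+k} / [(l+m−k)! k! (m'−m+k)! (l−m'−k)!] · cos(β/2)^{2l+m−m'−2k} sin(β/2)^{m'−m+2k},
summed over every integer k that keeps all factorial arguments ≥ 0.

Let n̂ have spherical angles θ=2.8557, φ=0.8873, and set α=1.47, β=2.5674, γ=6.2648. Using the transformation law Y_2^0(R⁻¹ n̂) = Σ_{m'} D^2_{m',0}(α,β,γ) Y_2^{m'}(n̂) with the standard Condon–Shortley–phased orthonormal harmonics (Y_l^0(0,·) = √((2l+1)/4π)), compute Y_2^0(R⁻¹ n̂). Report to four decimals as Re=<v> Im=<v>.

Need the full column D^2_{m',0} for m'=−2..2 at α=1.47, β=2.5674, γ=6.2648.
cos(β/2)=0.283169, sin(β/2)=0.959070
d^2_{-2,0}: single k=2 term ⇒ +0.180662;  D = -0.177003+0.036174i
d^2_{-1,0}: k∈[1..2] ⇒ +0.053341 -0.611888 = -0.558547;  D = -0.056204-0.555712i
d^2_{0,0}: k∈[0..2] ⇒ +0.006430 -0.295020 +0.846061 = +0.557471;  D = +0.557471+0.000000i
d^2_{1,0}: k∈[0..1] ⇒ -0.053341 +0.611888 = +0.558547;  D = +0.056204-0.555712i
d^2_{2,0}: single k=0 term ⇒ +0.180662;  D = -0.177003-0.036174i
Y_2^{m'}(θ=2.8557,φ=0.8873) and Σ D·Y over m':
  (-0.1770+0.0362i)·(-0.0062-0.0301i)  (-0.0562-0.5557i)·(-0.1320+0.1621i)  (+0.5575+0.0000i)·(+0.5555+0.0000i)  (+0.0562-0.5557i)·(+0.1320+0.1621i)  (-0.1770-0.0362i)·(-0.0062+0.0301i)
Y_2^0(R⁻¹ n̂) = +0.509040+0.000000i

Re=0.5090 Im=0.0000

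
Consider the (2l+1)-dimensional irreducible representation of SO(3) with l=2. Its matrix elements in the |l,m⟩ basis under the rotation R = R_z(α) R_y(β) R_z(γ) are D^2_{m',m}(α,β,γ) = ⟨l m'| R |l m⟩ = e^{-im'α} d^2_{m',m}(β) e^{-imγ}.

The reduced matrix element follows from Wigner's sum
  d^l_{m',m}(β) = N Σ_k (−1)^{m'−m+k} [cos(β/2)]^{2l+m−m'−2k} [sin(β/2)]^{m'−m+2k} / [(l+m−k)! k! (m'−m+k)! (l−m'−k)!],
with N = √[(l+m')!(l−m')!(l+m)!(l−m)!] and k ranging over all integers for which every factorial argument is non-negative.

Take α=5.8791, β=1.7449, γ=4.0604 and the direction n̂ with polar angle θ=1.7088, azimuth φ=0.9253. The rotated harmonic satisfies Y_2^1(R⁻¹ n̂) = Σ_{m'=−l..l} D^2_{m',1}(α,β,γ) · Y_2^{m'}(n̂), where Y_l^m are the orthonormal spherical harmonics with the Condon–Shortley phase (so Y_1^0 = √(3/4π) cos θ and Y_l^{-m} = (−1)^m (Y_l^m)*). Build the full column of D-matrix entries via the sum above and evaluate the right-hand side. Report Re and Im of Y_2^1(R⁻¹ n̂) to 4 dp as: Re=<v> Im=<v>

Re=0.1632 Im=0.1010

Need the full column D^2_{m',1} for m'=−2..2 at α=5.8791, β=1.7449, γ=4.0604.
cos(β/2)=0.642952, sin(β/2)=0.765906
d^2_{-2,1}: single k=3 term ⇒ +0.577744;  D = +0.089867+0.570712i
d^2_{-1,1}: k∈[2..3] ⇒ +0.727495 -0.344114 = +0.383380;  D = -0.094071+0.371660i
d^2_{0,1}: k∈[1..2] ⇒ +0.498640 -0.707590 = -0.208950;  D = +0.126784-0.166090i
d^2_{1,1}: k∈[0..1] ⇒ +0.170889 -0.727495 = -0.556606;  D = +0.484486-0.274013i
d^2_{2,1}: single k=0 term ⇒ -0.407138;  D = +0.404649-0.044953i
Y_2^{m'}(θ=1.7088,φ=0.9253) and Σ D·Y over m':
  (+0.0899+0.5707i)·(-0.1047-0.3642i)  (-0.0941+0.3717i)·(-0.0633+0.0841i)  (+0.1268-0.1661i)·(-0.2975+0.0000i)  (+0.4845-0.2740i)·(+0.0633+0.0841i)  (+0.4046-0.0450i)·(-0.1047+0.3642i)
Y_2^1(R⁻¹ n̂) = +0.163198+0.100976i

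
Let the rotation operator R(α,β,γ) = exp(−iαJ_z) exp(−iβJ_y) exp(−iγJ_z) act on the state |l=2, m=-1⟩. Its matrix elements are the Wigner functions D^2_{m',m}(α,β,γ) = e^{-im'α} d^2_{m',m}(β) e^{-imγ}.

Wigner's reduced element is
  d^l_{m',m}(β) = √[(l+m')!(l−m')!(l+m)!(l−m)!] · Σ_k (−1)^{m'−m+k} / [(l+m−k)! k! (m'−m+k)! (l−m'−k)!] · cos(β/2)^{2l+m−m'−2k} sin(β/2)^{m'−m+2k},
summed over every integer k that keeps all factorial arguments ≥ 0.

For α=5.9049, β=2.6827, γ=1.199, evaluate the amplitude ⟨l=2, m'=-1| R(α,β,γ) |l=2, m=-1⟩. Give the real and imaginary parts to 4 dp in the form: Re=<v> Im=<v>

Re=-0.0985 Im=-0.1057

Split into d^2_{-1,-1}(β=2.6827) × two z-phases.
Half-angle: c=0.227438, s=0.973792. N=√(1·6·1·6)=6.000000
The bounds max(0,m−m')=0 and min(l+m,l−m')=1 give 2 terms
  k=0: (−1)^0·6.0000/(6)·0.2274^4·0.9738^0 = +0.002676
  k=1: (−1)^1·6.0000/(2)·0.2274^2·0.9738^2 = -0.147157
d^2_{-1,-1}(2.6827) = +0.002676 -0.147157 = -0.144481
Phases: e^{-i·(-1)·5.9049}=+0.929299-0.369328i, e^{-i·(-1)·1.199}=+0.363290+0.931676i ⇒ D=-0.098493-0.105707i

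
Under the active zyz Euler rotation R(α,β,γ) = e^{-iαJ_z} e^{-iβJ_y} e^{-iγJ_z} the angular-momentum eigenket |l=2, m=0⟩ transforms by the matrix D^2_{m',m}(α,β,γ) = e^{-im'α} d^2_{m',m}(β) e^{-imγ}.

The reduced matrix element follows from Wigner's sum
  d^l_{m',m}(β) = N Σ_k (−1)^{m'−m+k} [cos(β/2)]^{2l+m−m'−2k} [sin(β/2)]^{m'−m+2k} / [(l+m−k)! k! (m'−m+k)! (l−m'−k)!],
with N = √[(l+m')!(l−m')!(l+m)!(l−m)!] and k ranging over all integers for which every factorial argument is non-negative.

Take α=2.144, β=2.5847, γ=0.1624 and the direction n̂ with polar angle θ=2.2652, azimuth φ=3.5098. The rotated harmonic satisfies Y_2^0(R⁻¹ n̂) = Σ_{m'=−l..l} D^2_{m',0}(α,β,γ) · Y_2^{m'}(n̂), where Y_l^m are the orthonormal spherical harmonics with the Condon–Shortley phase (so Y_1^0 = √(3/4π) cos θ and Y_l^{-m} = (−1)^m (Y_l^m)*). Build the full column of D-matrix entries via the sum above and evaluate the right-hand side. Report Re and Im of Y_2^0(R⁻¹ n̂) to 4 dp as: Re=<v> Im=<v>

Re=0.0553 Im=0.0000

Need the full column D^2_{m',0} for m'=−2..2 at α=2.144, β=2.5847, γ=0.1624.
cos(β/2)=0.274862, sin(β/2)=0.961484
d^2_{-2,0}: single k=2 term ⇒ +0.171076;  D = -0.070443-0.155900i
d^2_{-1,0}: k∈[1..2] ⇒ +0.048906 -0.598434 = -0.549528;  D = +0.298024-0.461696i
d^2_{0,0}: k∈[0..2] ⇒ +0.005708 -0.279366 +0.854609 = +0.580951;  D = +0.580951+0.000000i
d^2_{1,0}: k∈[0..1] ⇒ -0.048906 +0.598434 = +0.549528;  D = -0.298024-0.461696i
d^2_{2,0}: single k=0 term ⇒ +0.171076;  D = -0.070443+0.155900i
Y_2^{m'}(θ=2.2652,φ=3.5098) and Σ D·Y over m':
  (-0.0704-0.1559i)·(+0.1690-0.1532i)  (+0.2980-0.4617i)·(+0.3544-0.1367i)  (+0.5810+0.0000i)·(+0.0721+0.0000i)  (-0.2980-0.4617i)·(-0.3544-0.1367i)  (-0.0704+0.1559i)·(+0.1690+0.1532i)
Y_2^0(R⁻¹ n̂) = +0.055290-0.000000i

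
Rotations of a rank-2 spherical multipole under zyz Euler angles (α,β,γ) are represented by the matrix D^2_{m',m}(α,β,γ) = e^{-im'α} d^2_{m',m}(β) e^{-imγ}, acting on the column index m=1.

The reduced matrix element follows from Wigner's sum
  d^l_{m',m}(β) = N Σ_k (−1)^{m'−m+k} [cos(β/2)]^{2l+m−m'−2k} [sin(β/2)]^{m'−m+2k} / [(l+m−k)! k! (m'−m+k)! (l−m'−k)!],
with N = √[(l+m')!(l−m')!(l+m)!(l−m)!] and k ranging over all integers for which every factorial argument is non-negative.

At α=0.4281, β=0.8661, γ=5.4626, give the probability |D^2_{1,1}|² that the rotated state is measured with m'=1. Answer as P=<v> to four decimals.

P=0.0593

First d^2_{1,1}(β=0.8661), then the phase factors e^{-i(1)α} and e^{-i(1)γ}:
With c≡cos(β/2)=0.907690 and s≡sin(β/2)=0.419641, N=[6·1·6·1]^{1/2}=6.000000
Admissible k: 0..1 (factorial args all ≥0)
  k=0: (−1)^0·6.0000/(6)·0.9077^4·0.4196^0 = +0.678813
  k=1: (−1)^1·6.0000/(2)·0.9077^2·0.4196^2 = -0.435264
d^2_{1,1}(0.8661) = +0.678813 -0.435264 = +0.243549
|D^2_{1,1}|² = |d^2_{1,1}(β)|² = (+0.243549)² = 0.059316 (the z-rotation phases have unit modulus)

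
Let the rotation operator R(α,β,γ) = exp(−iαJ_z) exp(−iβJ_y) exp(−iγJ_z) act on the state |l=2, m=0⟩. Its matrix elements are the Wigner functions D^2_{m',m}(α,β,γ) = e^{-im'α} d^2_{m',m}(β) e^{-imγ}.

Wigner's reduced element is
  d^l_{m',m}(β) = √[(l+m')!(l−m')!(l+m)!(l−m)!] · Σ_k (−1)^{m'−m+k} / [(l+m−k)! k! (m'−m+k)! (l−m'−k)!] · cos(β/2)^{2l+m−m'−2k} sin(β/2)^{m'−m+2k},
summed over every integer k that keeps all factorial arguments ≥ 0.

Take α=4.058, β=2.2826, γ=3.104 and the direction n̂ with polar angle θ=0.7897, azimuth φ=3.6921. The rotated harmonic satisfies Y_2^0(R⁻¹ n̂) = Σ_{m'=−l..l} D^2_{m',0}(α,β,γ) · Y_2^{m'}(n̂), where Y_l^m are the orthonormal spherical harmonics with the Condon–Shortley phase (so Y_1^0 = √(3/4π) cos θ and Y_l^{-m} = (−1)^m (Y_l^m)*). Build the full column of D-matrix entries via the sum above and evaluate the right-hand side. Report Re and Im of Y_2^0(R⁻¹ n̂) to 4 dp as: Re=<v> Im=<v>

Re=-0.3137 Im=0.0000

Need the full column D^2_{m',0} for m'=−2..2 at α=4.058, β=2.2826, γ=3.104.
cos(β/2)=0.416413, sin(β/2)=0.909176
d^2_{-2,0}: single k=2 term ⇒ +0.351091;  D = -0.090943+0.339108i
d^2_{-1,0}: k∈[1..2] ⇒ +0.160804 -0.766555 = -0.605751;  D = +0.368705+0.480615i
d^2_{0,0}: k∈[0..2] ⇒ +0.030067 -0.573329 +0.683268 = +0.140006;  D = +0.140006+0.000000i
d^2_{1,0}: k∈[0..1] ⇒ -0.160804 +0.766555 = +0.605751;  D = -0.368705+0.480615i
d^2_{2,0}: single k=0 term ⇒ +0.351091;  D = -0.090943-0.339108i
Y_2^{m'}(θ=0.7897,φ=3.6921) and Σ D·Y over m':
  (-0.0909+0.3391i)·(+0.0882-0.1737i)  (+0.3687+0.4806i)·(-0.3292+0.2021i)  (+0.1400+0.0000i)·(+0.1536+0.0000i)  (-0.3687+0.4806i)·(+0.3292+0.2021i)  (-0.0909-0.3391i)·(+0.0882+0.1737i)
Y_2^0(R⁻¹ n̂) = -0.313705+0.000000i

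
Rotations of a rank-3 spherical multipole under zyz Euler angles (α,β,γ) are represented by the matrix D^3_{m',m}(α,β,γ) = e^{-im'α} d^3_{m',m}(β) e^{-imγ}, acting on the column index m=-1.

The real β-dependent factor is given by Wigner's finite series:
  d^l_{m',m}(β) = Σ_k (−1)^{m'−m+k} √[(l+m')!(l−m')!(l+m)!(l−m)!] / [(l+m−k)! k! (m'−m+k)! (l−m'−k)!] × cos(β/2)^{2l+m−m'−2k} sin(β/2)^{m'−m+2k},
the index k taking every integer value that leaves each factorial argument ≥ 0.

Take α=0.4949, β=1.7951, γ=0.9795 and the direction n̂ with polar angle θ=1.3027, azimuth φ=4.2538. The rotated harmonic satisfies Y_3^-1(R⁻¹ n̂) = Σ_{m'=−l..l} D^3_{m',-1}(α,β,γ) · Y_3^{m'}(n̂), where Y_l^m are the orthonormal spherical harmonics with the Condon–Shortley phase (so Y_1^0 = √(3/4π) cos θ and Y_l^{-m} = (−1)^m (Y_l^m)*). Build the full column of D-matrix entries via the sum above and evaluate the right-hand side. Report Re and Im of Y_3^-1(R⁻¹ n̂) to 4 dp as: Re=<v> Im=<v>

Re=-0.3967 Im=0.1882

Need the full column D^3_{m',-1} for m'=−3..3 at α=0.4949, β=1.7951, γ=0.9795.
cos(β/2)=0.623527, sin(β/2)=0.781802
d^3_{-3,-1}: single k=2 term ⇒ +0.357817;  D = -0.278814+0.224266i
d^3_{-2,-1}: k∈[1..2] ⇒ +0.233010 -0.732632 = -0.499623;  D = +0.193873-0.460474i
d^3_{-1,-1}: k∈[0..2] ⇒ +0.058767 -0.739103 +0.871462 = +0.191126;  D = +0.018395+0.190239i
d^3_{0,-1}: k∈[0..2] ⇒ -0.255249 +1.203838 -0.630854 = +0.317734;  D = +0.177117+0.263789i
d^3_{1,-1}: k∈[0..2] ⇒ +0.554327 -1.161949 +0.228339 = -0.379283;  D = -0.335613-0.176691i
d^3_{2,-1}: k∈[0..1] ⇒ -0.732632 +0.575888 = -0.156744;  D = -0.156736+0.001614i
d^3_{3,-1}: single k=0 term ⇒ +0.562526;  D = +0.492254-0.272253i
Y_3^{m'}(θ=1.3027,φ=4.2538) and Σ D·Y over m':
  (-0.2788+0.2243i)·(+0.3670-0.0725i)  (+0.1939-0.4605i)·(-0.1531-0.1998i)  (+0.0184+0.1902i)·(+0.0896-0.1814i)  (+0.1771+0.2638i)·(-0.2619+0.0000i)  (-0.3356-0.1767i)·(-0.0896-0.1814i)  (-0.1567+0.0016i)·(-0.1531+0.1998i)  (+0.4923-0.2723i)·(-0.3670-0.0725i)
Y_3^-1(R⁻¹ n̂) = -0.396709+0.188238i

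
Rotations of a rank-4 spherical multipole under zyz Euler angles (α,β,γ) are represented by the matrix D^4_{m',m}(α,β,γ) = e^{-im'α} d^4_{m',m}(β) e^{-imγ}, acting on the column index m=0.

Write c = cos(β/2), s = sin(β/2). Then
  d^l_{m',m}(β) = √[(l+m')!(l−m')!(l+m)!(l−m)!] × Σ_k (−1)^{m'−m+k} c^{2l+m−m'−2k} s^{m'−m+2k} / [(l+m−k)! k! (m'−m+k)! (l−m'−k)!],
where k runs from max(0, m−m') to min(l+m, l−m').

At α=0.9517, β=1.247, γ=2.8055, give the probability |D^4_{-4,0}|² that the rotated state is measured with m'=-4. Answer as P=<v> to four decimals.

D^4_{-4,0}(0.9517,1.247,2.8055) = e^{-i·-4·0.9517}·d^4_{-4,0}(1.247)·e^{-i·0·2.8055}. Compute d first:
Half-angle: c=0.811840, s=0.583880. N=√(1·40320·24·24)=4819.161753
k: max(0,(0)−(-4))=4 … min(4+(0),4−(-4))=4
  k=4: (−1)^0·4819.1618/(576)·0.8118^4·0.5839^4 = +0.422401
d^4_{-4,0}(1.247) = +0.422401
|D^4_{-4,0}|² = |d^4_{-4,0}(β)|² = (+0.422401)² = 0.178423 (the z-rotation phases have unit modulus)

P=0.1784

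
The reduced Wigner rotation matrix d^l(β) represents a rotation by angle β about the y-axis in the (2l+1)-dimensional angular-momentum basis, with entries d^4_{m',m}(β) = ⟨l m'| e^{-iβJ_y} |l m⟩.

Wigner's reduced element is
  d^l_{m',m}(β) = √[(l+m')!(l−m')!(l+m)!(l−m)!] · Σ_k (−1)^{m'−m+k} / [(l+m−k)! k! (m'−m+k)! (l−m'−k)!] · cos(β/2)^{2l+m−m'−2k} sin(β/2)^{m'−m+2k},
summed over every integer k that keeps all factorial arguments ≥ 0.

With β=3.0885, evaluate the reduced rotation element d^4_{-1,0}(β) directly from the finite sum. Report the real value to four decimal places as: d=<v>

d=-0.1179

d^4_{-1,0}(β=3.0885) via Wigner's sum:
c=cos(3.0885/2)=0.026543, s=sin(3.0885/2)=0.999648; N=√[6·120·24·24]=643.987578
k: max(0,(0)−(-1))=1 … min(4+(0),4−(-1))=4
  k=1: (−1)^0·643.9876/(144)·0.0265^7·0.9996^1 = +0.000000
  k=2: (−1)^1·643.9876/(24)·0.0265^5·0.9996^3 = -0.000000
  k=3: (−1)^2·643.9876/(24)·0.0265^3·0.9996^5 = +0.000501
  k=4: (−1)^3·643.9876/(144)·0.0265^1·0.9996^7 = -0.118412
d^4_{-1,0}(3.0885) = +0.000000 -0.000000 +0.000501 -0.118412 = -0.117912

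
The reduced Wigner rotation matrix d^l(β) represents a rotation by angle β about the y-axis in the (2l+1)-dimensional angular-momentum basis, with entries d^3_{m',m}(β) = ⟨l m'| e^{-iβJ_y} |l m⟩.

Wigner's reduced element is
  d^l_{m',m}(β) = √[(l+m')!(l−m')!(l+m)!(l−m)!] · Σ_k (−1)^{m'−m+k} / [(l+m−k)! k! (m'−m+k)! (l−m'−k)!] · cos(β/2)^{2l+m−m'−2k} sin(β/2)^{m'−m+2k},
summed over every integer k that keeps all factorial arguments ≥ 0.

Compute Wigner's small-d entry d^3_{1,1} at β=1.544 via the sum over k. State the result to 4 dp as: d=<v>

d^3_{1,1}(β=1.544) via Wigner's sum:
Half-angle: c=0.716517, s=0.697570. N=√(24·2·24·2)=48.000000
k∈{0,1,2} keeps every argument non-negative
  k=0: (−1)^0·48.0000/(48)·0.7165^6·0.6976^0 = +0.135319
  k=1: (−1)^1·48.0000/(6)·0.7165^4·0.6976^2 = -1.026056
  k=2: (−1)^2·48.0000/(8)·0.7165^2·0.6976^4 = +0.729381
d^3_{1,1}(1.544) = +0.135319 -1.026056 +0.729381 = -0.161356

d=-0.1614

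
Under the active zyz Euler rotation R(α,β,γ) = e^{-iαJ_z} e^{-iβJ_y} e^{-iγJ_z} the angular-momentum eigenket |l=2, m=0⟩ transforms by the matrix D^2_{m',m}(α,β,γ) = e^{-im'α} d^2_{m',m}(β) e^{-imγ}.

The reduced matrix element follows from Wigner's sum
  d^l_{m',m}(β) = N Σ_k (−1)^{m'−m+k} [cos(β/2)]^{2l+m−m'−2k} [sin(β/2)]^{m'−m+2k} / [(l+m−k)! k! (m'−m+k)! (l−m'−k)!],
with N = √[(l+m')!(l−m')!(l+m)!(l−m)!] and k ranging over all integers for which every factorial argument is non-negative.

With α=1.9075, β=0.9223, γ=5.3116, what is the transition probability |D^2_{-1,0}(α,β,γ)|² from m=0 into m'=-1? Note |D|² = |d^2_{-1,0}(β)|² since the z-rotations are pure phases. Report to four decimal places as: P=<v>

P=0.3476

First d^2_{-1,0}(β=0.9223), then the phase factors e^{-i(-1)α} and e^{-i(0)γ}:
With c≡cos(β/2)=0.895541 and s≡sin(β/2)=0.444978, N=[1·6·2·2]^{1/2}=4.898979
k: max(0,(0)−(-1))=1 … min(2+(0),2−(-1))=2
  k=1: (−1)^0·4.8990/(2)·0.8955^3·0.4450^1 = +0.782837
  k=2: (−1)^1·4.8990/(2)·0.8955^1·0.4450^3 = -0.193276
d^2_{-1,0}(0.9223) = +0.782837 -0.193276 = +0.589561
|D^2_{-1,0}|² = |d^2_{-1,0}(β)|² = (+0.589561)² = 0.347582 (the z-rotation phases have unit modulus)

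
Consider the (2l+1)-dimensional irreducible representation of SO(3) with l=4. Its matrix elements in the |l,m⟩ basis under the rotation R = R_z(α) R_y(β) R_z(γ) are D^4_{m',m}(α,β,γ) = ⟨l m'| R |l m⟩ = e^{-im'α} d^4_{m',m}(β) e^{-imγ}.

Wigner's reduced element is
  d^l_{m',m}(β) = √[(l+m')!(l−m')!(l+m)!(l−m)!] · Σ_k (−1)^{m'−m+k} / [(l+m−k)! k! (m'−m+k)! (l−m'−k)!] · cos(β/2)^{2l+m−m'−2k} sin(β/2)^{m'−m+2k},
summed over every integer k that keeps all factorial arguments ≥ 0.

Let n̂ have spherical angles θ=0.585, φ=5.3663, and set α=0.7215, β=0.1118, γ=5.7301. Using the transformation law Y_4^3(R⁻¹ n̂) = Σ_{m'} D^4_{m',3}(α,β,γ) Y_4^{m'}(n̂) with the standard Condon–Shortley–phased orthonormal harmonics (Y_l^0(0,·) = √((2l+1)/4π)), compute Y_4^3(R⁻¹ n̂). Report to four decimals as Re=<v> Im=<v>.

Re=0.1537 Im=-0.1068

Need the full column D^4_{m',3} for m'=−4..4 at α=0.7215, β=0.1118, γ=5.7301.
cos(β/2)=0.998438, sin(β/2)=0.055871
d^4_{-4,3}: single k=7 term ⇒ +0.000000;  D = -0.000000-0.000000i
d^4_{-3,3}: k∈[6..7] ⇒ +0.000000 -0.000000 = +0.000000;  D = -0.000000-0.000000i
d^4_{-2,3}: k∈[5..6] ⇒ +0.000006 -0.000000 = +0.000006;  D = -0.000006+0.000000i
d^4_{-1,3}: k∈[4..5] ⇒ +0.000128 -0.000000 = +0.000128;  D = -0.000093+0.000088i
d^4_{0,3}: k∈[3..4] ⇒ +0.002048 -0.000006 = +0.002041;  D = -0.000180+0.002033i
d^4_{1,3}: k∈[2..3] ⇒ +0.024545 -0.000128 = +0.024417;  D = +0.014445+0.019686i
d^4_{2,3}: k∈[1..2] ⇒ +0.206775 -0.001942 = +0.204832;  D = +0.200061+0.043952i
d^4_{3,3}: k∈[0..1] ⇒ +0.987572 -0.021647 = +0.965925;  D = +0.845239-0.467528i
d^4_{4,3}: single k=0 term ⇒ -0.156307;  D = -0.052723+0.147147i
Y_4^{m'}(θ=0.585,φ=5.3663) and Σ D·Y over m':
  (-0.0000-0.0000i)·(-0.0356-0.0207i)  (-0.0000-0.0000i)·(-0.1625+0.0670i)  (-0.0000+0.0000i)·(-0.1025+0.3807i)  (-0.0001+0.0001i)·(+0.2472+0.3225i)  (-0.0002+0.0020i)·(-0.0997+0.0000i)  (+0.0144+0.0197i)·(-0.2472+0.3225i)  (+0.2001+0.0440i)·(-0.1025-0.3807i)  (+0.8452-0.4675i)·(+0.1625+0.0670i)  (-0.0527+0.1471i)·(-0.0356+0.0207i)
Y_4^3(R⁻¹ n̂) = +0.153727-0.106781i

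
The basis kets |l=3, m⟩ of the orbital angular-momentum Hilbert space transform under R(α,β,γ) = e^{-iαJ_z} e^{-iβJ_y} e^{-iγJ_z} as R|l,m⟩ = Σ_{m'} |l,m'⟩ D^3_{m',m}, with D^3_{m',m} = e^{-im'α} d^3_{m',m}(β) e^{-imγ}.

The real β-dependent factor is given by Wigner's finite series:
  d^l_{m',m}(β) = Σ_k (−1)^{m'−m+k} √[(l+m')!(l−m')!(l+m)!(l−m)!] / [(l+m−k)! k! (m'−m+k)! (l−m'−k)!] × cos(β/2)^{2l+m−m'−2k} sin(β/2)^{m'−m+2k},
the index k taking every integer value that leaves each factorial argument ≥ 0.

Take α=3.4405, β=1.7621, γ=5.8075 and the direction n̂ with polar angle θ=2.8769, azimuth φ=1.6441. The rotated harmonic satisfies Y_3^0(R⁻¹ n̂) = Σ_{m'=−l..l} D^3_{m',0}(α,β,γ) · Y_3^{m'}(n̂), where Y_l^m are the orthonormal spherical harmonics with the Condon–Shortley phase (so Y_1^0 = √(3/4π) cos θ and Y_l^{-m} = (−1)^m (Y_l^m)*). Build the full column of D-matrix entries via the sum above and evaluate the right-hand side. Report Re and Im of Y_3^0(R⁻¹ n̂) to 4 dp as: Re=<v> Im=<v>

Re=-0.1374 Im=0.0000

Need the full column D^3_{m',0} for m'=−3..3 at α=3.4405, β=1.7621, γ=5.8075.
cos(β/2)=0.636342, sin(β/2)=0.771407
d^3_{-3,0}: single k=3 term ⇒ +0.528978;  D = -0.330174-0.413282i
d^3_{-2,0}: k∈[2..3] ⇒ +0.534428 -0.785374 = -0.250946;  D = -0.207424-0.141242i
d^3_{-1,0}: k∈[1..3] ⇒ +0.278821 -1.229233 +0.602144 = -0.348268;  D = +0.332825+0.102557i
d^3_{0,0}: k∈[0..3] ⇒ +0.066396 -0.878155 +1.290501 -0.210719 = +0.268023;  D = +0.268023+0.000000i
d^3_{1,0}: k∈[0..2] ⇒ -0.278821 +1.229233 -0.602144 = +0.348268;  D = -0.332825+0.102557i
d^3_{2,0}: k∈[0..1] ⇒ +0.534428 -0.785374 = -0.250946;  D = -0.207424+0.141242i
d^3_{3,0}: single k=0 term ⇒ -0.528978;  D = +0.330174-0.413282i
Y_3^{m'}(θ=2.8769,φ=1.6441) and Σ D·Y over m':
  (-0.3302-0.4133i)·(+0.0016+0.0073i)  (-0.2074-0.1412i)·(+0.0668-0.0099i)  (+0.3328+0.1026i)·(-0.0226-0.3084i)  (+0.2680+0.0000i)·(-0.5971+0.0000i)  (-0.3328+0.1026i)·(+0.0226-0.3084i)  (-0.2074+0.1412i)·(+0.0668+0.0099i)  (+0.3302-0.4133i)·(-0.0016+0.0073i)
Y_3^0(R⁻¹ n̂) = -0.137393+0.000000i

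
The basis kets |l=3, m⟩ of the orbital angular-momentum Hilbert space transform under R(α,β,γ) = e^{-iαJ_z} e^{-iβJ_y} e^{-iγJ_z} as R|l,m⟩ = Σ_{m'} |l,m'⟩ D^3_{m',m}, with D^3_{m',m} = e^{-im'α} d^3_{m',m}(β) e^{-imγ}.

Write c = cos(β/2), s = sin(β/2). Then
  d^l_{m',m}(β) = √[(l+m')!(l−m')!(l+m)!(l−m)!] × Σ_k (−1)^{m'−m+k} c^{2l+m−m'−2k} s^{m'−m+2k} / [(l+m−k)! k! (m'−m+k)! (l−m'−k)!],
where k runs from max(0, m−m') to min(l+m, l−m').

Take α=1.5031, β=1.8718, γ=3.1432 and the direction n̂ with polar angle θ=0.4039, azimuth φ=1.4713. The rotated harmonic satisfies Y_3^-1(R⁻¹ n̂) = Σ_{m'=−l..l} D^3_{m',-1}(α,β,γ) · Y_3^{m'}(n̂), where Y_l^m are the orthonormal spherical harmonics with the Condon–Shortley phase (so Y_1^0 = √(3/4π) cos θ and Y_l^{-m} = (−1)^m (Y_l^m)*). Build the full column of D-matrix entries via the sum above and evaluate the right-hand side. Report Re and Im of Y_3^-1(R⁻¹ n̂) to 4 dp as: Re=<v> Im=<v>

Need the full column D^3_{m',-1} for m'=−3..3 at α=1.5031, β=1.8718, γ=3.1432.
cos(β/2)=0.593094, sin(β/2)=0.805133
d^3_{-3,-1}: single k=2 term ⇒ +0.310653;  D = +0.062168+0.304369i
d^3_{-2,-1}: k∈[1..2] ⇒ +0.186847 -0.688658 = -0.501812;  D = -0.497328+0.066935i
d^3_{-1,-1}: k∈[0..2] ⇒ +0.043525 -0.641682 +0.886889 = +0.288733;  D = -0.019068-0.288102i
d^3_{0,-1}: k∈[0..2] ⇒ -0.204680 +1.131581 -0.695109 = +0.231792;  D = -0.231792-0.000373i
d^3_{1,-1}: k∈[0..2] ⇒ +0.481261 -1.182519 +0.272400 = -0.428858;  D = +0.029698-0.427828i
d^3_{2,-1}: k∈[0..1] ⇒ -0.688658 +0.634545 = -0.054114;  D = -0.053607-0.007390i
d^3_{3,-1}: single k=0 term ⇒ +0.572484;  D = +0.116369-0.560533i
Y_3^{m'}(θ=0.4039,φ=1.4713) and Σ D·Y over m':
  (+0.0622+0.3044i)·(-0.0074+0.0242i)  (-0.4973+0.0669i)·(-0.1423-0.0287i)  (-0.0191-0.2881i)·(+0.0407-0.4079i)  (-0.2318-0.0004i)·(+0.4213+0.0000i)  (+0.0297-0.4278i)·(-0.0407-0.4079i)  (-0.0536-0.0074i)·(-0.1423+0.0287i)  (+0.1164-0.5605i)·(+0.0074+0.0242i)
Y_3^-1(R⁻¹ n̂) = -0.304563+0.003337i

Re=-0.3046 Im=0.0033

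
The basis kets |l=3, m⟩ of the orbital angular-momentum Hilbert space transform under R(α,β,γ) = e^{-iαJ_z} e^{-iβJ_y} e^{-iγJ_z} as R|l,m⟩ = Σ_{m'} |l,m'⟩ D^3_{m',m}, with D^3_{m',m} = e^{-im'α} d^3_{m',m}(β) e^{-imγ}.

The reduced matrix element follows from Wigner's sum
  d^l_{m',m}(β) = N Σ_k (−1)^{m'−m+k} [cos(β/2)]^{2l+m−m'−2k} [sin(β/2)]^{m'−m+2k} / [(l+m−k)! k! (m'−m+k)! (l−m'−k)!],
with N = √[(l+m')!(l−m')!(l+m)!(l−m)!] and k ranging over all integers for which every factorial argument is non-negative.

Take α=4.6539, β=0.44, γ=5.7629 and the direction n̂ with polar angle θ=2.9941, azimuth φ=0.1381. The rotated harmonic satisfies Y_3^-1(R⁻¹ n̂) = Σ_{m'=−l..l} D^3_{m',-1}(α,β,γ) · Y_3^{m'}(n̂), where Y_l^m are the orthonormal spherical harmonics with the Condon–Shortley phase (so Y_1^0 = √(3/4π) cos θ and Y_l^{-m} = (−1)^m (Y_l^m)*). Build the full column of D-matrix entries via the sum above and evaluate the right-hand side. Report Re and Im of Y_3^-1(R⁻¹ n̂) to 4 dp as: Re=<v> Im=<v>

Re=0.2732 Im=-0.3237

Need the full column D^3_{m',-1} for m'=−3..3 at α=4.6539, β=0.44, γ=5.7629.
cos(β/2)=0.975897, sin(β/2)=0.218230
d^3_{-3,-1}: single k=2 term ⇒ +0.167298;  D = +0.107232+0.128413i
d^3_{-2,-1}: k∈[1..2] ⇒ +0.610850 -0.061092 = +0.549758;  D = -0.441856+0.327105i
d^3_{-1,-1}: k∈[0..2] ⇒ +0.863824 -0.345568 +0.012960 = +0.531215;  D = -0.290574-0.444698i
d^3_{0,-1}: k∈[0..2] ⇒ -0.669153 +0.100384 -0.001673 = -0.570442;  D = -0.494959+0.283582i
d^3_{1,-1}: k∈[0..2] ⇒ +0.259176 -0.017280 +0.000108 = +0.242004;  D = +0.107827+0.216655i
d^3_{2,-1}: k∈[0..1] ⇒ -0.061092 +0.001527 = -0.059564;  D = +0.054785-0.023377i
d^3_{3,-1}: single k=0 term ⇒ +0.008366;  D = -0.002828-0.007873i
Y_3^{m'}(θ=2.9941,φ=0.1381) and Σ D·Y over m':
  (+0.1072+0.1284i)·(+0.0012-0.0005i)  (-0.4419+0.3271i)·(-0.0210+0.0060i)  (-0.2906-0.4447i)·(+0.1831-0.0254i)  (-0.4950+0.2836i)·(-0.6984+0.0000i)  (+0.1078+0.2167i)·(-0.1831-0.0254i)  (+0.0548-0.0234i)·(-0.0210-0.0060i)  (-0.0028-0.0079i)·(-0.0012-0.0005i)
Y_3^-1(R⁻¹ n̂) = +0.273171-0.323713i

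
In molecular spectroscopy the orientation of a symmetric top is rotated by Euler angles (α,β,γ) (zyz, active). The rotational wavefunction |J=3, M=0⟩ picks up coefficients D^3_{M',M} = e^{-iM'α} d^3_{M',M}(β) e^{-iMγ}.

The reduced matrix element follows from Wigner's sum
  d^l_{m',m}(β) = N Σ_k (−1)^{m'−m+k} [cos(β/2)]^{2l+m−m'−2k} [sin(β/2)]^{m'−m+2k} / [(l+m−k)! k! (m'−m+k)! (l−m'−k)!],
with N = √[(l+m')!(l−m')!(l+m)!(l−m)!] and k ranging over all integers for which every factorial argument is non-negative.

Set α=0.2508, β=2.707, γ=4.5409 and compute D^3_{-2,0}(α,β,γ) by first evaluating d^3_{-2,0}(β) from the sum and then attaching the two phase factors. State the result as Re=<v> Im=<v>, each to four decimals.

Split into d^3_{-2,0}(β=2.707) × two z-phases.
Half-angle: c=0.215590, s=0.976484. N=√(1·120·6·6)=65.726707
The bounds max(0,m−m')=2 and min(l+m,l−m')=3 give 2 terms
  k=2: (−1)^0·65.7267/(12)·0.2156^4·0.9765^2 = +0.011283
  k=3: (−1)^1·65.7267/(12)·0.2156^2·0.9765^4 = -0.231462
d^3_{-2,0}(2.707) = +0.011283 -0.231462 = -0.220179
Attach z-rotation phases: D = e^{-i(-2)(0.2508)}·(-0.220179)·e^{-i(0)(4.5409)} = -0.193056-0.105869i

Re=-0.1931 Im=-0.1059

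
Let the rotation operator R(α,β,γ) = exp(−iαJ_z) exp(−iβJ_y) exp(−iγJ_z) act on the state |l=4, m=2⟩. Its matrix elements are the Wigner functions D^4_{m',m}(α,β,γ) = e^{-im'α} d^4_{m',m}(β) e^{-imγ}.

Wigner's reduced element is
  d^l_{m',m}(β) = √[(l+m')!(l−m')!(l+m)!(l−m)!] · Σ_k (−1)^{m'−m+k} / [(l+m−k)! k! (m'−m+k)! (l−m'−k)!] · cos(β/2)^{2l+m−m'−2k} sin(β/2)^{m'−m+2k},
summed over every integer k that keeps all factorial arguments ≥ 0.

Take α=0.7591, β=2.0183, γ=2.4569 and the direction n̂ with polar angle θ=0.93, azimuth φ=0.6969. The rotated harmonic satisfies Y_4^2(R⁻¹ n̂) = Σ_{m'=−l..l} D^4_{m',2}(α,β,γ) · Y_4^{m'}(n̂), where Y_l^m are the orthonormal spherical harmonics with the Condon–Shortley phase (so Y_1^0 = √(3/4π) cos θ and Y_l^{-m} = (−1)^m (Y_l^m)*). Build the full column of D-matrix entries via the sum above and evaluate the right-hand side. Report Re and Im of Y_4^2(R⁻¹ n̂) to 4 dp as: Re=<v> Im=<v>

Need the full column D^4_{m',2} for m'=−4..4 at α=0.7591, β=2.0183, γ=2.4569.
cos(β/2)=0.532580, sin(β/2)=0.846379
d^4_{-4,2}: single k=6 term ⇒ +0.551747;  D = -0.166530-0.526016i
d^4_{-3,2}: k∈[5..6] ⇒ +0.736489 -0.620019 = +0.116470;  D = -0.101926-0.056359i
d^4_{-2,2}: k∈[4..6] ⇒ +0.619287 -1.251245 +0.263342 = -0.368615;  D = +0.356787-0.092627i
d^4_{-1,2}: k∈[3..5] ⇒ +0.367397 -1.391833 +0.703035 = -0.321401;  D = +0.170094-0.272702i
d^4_{0,2}: k∈[2..4] ⇒ +0.155082 -1.044458 +0.989196 = +0.099820;  D = +0.019969+0.097802i
d^4_{1,2}: k∈[1..3] ⇒ +0.043641 -0.551096 +0.927889 = +0.420434;  D = +0.344539+0.240951i
d^4_{2,2}: k∈[0..2] ⇒ +0.006473 -0.196165 +0.619287 = +0.429595;  D = +0.424847-0.063694i
d^4_{3,2}: k∈[0..1] ⇒ -0.038488 +0.291613 = +0.253125;  D = +0.155771-0.199518i
d^4_{4,2}: single k=0 term ⇒ +0.086501;  D = -0.008310-0.086101i
Y_4^{m'}(θ=0.93,φ=0.6969) and Σ D·Y over m':
  (-0.1665-0.5260i)·(-0.1714-0.0633i)  (-0.1019-0.0564i)·(-0.1915-0.3345i)  (+0.3568-0.0926i)·(+0.0568-0.3178i)  (+0.1701-0.2727i)·(-0.0866+0.0725i)  (+0.0200+0.0978i)·(-0.3439+0.0000i)  (+0.3445+0.2410i)·(+0.0866+0.0725i)  (+0.4248-0.0637i)·(+0.0568+0.3178i)  (+0.1558-0.1995i)·(+0.1915-0.3345i)  (-0.0083-0.0861i)·(-0.1714+0.0633i)
Y_4^2(R⁻¹ n̂) = +0.011630+0.130414i

Re=0.0116 Im=0.1304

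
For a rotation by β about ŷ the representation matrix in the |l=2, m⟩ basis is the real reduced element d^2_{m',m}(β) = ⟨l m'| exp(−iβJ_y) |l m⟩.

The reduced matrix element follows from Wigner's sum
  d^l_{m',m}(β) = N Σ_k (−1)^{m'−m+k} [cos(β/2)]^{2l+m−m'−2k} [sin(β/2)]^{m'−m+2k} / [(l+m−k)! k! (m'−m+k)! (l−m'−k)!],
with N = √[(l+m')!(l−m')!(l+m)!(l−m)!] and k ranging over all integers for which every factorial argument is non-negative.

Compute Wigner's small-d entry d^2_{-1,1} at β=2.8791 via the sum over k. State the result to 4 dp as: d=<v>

d=-0.9155

d^2_{-1,1}(β=2.8791) via Wigner's sum:
With c≡cos(β/2)=0.130870 and s≡sin(β/2)=0.991400, N=[1·6·6·1]^{1/2}=6.000000
k∈{2,3} keeps every argument non-negative
  k=2: (−1)^0·6.0000/(2)·0.1309^2·0.9914^2 = +0.050501
  k=3: (−1)^1·6.0000/(6)·0.1309^0·0.9914^4 = -0.966039
d^2_{-1,1}(2.8791) = +0.050501 -0.966039 = -0.915539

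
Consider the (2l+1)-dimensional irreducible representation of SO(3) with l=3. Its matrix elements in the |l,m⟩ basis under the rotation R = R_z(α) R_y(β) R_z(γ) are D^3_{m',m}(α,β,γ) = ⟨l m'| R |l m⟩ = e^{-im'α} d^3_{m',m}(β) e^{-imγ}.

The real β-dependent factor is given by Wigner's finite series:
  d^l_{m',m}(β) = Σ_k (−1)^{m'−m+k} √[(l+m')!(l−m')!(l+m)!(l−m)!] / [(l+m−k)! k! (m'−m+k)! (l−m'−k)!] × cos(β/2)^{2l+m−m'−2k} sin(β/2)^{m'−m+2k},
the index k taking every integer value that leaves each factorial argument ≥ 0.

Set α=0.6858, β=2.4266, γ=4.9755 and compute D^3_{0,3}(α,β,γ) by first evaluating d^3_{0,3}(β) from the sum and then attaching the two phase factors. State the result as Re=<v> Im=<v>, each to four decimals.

Re=-0.1118 Im=-0.1110

Split into d^3_{0,3}(β=2.4266) × two z-phases.
c=cos(2.4266/2)=0.349930, s=sin(2.4266/2)=0.936776; N=√[6·6·720·1]=160.996894
Admissible k: 3..3 (factorial args all ≥0)
  k=3: (−1)^0·160.9969/(36)·0.3499^3·0.9368^3 = +0.157531
d^3_{0,3}(2.4266) = +0.157531
Attach z-rotation phases: D = e^{-i(0)(0.6858)}·(+0.157531)·e^{-i(3)(4.9755)} = -0.111829-0.110952i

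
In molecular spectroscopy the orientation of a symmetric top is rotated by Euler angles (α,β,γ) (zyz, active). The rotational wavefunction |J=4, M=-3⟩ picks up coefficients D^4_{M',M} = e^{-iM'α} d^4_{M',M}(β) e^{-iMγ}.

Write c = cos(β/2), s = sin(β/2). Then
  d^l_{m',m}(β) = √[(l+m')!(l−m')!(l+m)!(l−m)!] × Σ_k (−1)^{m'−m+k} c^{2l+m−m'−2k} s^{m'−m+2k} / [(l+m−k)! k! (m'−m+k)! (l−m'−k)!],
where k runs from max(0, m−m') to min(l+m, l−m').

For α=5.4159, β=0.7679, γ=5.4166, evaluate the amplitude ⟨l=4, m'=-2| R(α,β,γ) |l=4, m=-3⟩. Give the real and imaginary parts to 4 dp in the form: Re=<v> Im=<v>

D^4_{-2,-3}(5.4159,0.7679,5.4166) = e^{-i·-2·5.4159}·d^4_{-2,-3}(0.7679)·e^{-i·-3·5.4166}. Compute d first:
Half-angle: c=0.927192, s=0.374586. N=√(2·720·1·5040)=2693.993318
Admissible k: 0..1 (factorial args all ≥0)
  k=0: (−1)^1·2693.9933/(720)·0.9272^7·0.3746^1 = -0.825665
  k=1: (−1)^2·2693.9933/(240)·0.9272^5·0.3746^3 = +0.404285
d^4_{-2,-3}(0.7679) = -0.825665 +0.404285 = -0.421380
D = (-0.163043-0.986619i)·(-0.421380)·(-0.856763-0.515711i) = +0.155540-0.391622i

Re=0.1555 Im=-0.3916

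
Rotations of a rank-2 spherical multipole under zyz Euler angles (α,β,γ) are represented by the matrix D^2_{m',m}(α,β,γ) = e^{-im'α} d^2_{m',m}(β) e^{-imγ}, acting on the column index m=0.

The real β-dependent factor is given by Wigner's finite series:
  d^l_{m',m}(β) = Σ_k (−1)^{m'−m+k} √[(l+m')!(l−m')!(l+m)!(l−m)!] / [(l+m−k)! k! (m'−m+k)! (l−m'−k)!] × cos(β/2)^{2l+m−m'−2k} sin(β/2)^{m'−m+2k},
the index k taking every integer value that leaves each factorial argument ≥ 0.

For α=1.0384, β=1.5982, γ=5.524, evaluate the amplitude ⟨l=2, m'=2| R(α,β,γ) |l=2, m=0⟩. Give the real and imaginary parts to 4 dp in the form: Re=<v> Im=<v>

D^2_{2,0}(1.0384,1.5982,5.524) = e^{-i·2·1.0384}·d^2_{2,0}(1.5982)·e^{-i·0·5.524}. Compute d first:
Half-angle: c=0.697352, s=0.716729. N=√(24·1·2·2)=9.797959
The bounds max(0,m−m')=0 and min(l+m,l−m')=0 give 1 term
  k=0: (−1)^2·9.7980/(4)·0.6974^2·0.7167^2 = +0.611913
d^2_{2,0}(1.5982) = +0.611913
D = (-0.484686-0.874688i)·(+0.611913)·(+1.000000+0.000000i) = -0.296585-0.535233i

Re=-0.2966 Im=-0.5352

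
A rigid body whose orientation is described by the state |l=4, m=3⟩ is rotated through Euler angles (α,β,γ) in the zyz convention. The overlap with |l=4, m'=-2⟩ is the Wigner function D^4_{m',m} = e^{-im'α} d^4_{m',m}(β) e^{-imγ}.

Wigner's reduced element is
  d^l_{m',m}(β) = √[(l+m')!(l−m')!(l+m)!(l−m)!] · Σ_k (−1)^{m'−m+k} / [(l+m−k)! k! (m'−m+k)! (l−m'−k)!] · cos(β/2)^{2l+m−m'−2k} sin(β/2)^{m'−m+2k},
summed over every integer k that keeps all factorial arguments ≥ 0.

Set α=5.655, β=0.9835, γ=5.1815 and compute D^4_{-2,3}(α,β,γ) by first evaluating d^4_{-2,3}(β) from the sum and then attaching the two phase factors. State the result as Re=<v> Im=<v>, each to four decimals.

First d^4_{-2,3}(β=0.9835), then the phase factors e^{-i(-2)α} and e^{-i(3)γ}:
c=cos(0.9835/2)=0.881508, s=sin(0.9835/2)=0.472169; N=√[2·720·5040·1]=2693.993318
The bounds max(0,m−m')=5 and min(l+m,l−m')=6 give 2 terms
  k=5: (−1)^0·2693.9933/(240)·0.8815^3·0.4722^5 = +0.180448
  k=6: (−1)^1·2693.9933/(720)·0.8815^1·0.4722^7 = -0.017257
d^4_{-2,3}(0.9835) = +0.180448 -0.017257 = +0.163191
D = (+0.309270-0.950974i)·(+0.163191)·(-0.986670-0.162736i) = -0.075052+0.144908i

Re=-0.0751 Im=0.1449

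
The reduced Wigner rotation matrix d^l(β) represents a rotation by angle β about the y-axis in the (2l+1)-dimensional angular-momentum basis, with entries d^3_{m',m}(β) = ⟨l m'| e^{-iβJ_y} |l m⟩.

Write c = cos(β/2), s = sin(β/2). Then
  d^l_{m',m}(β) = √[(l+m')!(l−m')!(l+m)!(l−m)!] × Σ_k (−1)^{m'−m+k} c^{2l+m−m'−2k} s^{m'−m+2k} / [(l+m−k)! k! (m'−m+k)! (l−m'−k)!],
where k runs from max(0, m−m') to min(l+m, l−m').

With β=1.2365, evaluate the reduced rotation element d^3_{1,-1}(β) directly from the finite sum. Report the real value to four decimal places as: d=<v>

d=0.3272

d^3_{1,-1}(β=1.2365) via Wigner's sum:
Half-angle: c=0.814894, s=0.579610. N=√(24·2·2·24)=48.000000
k∈{0,1,2} keeps every argument non-negative
  k=0: (−1)^2·48.0000/(8)·0.8149^4·0.5796^2 = +0.888848
  k=1: (−1)^3·48.0000/(6)·0.8149^2·0.5796^4 = -0.599564
  k=2: (−1)^4·48.0000/(48)·0.8149^0·0.5796^6 = +0.037915
d^3_{1,-1}(1.2365) = +0.888848 -0.599564 +0.037915 = +0.327199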